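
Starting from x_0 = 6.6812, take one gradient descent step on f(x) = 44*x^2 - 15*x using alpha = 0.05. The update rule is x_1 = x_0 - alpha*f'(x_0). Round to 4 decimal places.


We compute the gradient at x_0 and apply the update.
f'(x) = 88*x - 15
f'(6.6812) = 88*6.6812 - 15 = 572.9456
x_1 = 6.6812 - 0.05*572.9456 = -21.9661


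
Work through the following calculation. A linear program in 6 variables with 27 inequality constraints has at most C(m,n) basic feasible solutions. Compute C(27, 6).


Each vertex corresponds to some choice of n active constraints out of m, so the number of vertices is at most C(m, n) = m! / (n!(m-n)!).
m = 27, n = 6
Numerator: 27 * 26 * 25 * 24 * 23 * 22
Denominator: 6! = 720
C(27, 6) = 296010


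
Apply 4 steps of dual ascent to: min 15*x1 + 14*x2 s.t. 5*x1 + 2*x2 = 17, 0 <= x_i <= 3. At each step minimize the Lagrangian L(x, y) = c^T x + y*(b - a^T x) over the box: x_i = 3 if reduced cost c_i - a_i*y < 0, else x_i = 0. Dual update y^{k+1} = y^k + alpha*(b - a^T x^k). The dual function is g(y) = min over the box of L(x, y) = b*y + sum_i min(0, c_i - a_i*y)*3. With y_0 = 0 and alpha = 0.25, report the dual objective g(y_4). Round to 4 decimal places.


Dual ascent for LP: min 15*x1 + 14*x2, 5*x1 + 2*x2 = 17, 0 <= x_i <= 3
Step 1: y^k = 0.0, reduced costs: (15.0, 14.0)
  x^k = (0.0, 0.0), subgradient = b - a^T x = 17.0
  y^{k+1} = 0.0 + 0.25*17.0 = 4.25
Step 2: y^k = 4.25, reduced costs: (-6.25, 5.5)
  x^k = (3.0, 0.0), subgradient = b - a^T x = 2.0
  y^{k+1} = 4.25 + 0.25*2.0 = 4.75
Step 3: y^k = 4.75, reduced costs: (-8.75, 4.5)
  x^k = (3.0, 0.0), subgradient = b - a^T x = 2.0
  y^{k+1} = 4.75 + 0.25*2.0 = 5.25
Step 4: y^k = 5.25, reduced costs: (-11.25, 3.5)
  x^k = (3.0, 0.0), subgradient = b - a^T x = 2.0
  y^{k+1} = 5.25 + 0.25*2.0 = 5.75
Dual objective at y_4 = 5.75: reduced costs (-13.75, 2.5), box minimizer x = (3.0, 0.0)
g(y_4) = b*y + (c1 - a1*y)*x1 + (c2 - a2*y)*x2 = 17*5.75 + (-13.75)*3.0 + 2.5*0.0 = 97.75 - 41.25 + 0.0 = 56.5


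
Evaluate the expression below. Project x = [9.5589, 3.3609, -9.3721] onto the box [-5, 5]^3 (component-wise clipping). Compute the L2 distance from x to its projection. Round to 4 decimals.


Project each component onto [-5, 5].
clip(9.5589) = 5.0, clip(3.3609) = 3.3609, clip(-9.3721) = -5.0
Projection = [5.0, 3.3609, -5.0]
Squared diffs: [20.7836, 0.0, 19.1153]
Distance = sqrt(39.8989) = 6.3166


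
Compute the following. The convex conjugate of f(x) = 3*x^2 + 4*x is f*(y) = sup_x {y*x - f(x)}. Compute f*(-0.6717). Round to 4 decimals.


f*(y) = sup_x {y*x - a*x^2 - b*x} = sup_x {(y-b)*x - a*x^2}
FOC: (y - b) - 2a*x = 0 => x* = (y - b)/(2a)
x* = (-0.6717 - 4)/(2*3) = -0.7786
f*(-0.6717) = (y-b)^2/(4a) = (-0.6717 - 4)^2/(4*3)
= 21.8248/12 = 1.8187


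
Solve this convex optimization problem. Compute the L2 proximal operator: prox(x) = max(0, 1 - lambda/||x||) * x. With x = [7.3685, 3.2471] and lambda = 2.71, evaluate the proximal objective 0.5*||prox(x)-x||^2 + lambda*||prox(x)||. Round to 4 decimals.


Step 1: Compute ||x||.
||x|| = 8.0522
Step 2: Compute scaling factor.
scale = max(0, 1 - 2.71/8.0522) = 0.6634
Step 3: prox(x) = [4.8886, 2.1543]
||prox(x)|| = 5.3422
Step 4: Proximal objective.
0.5*||prox-x||^2 = 3.6721
lambda*||prox|| = 14.4774
Total = 18.1495


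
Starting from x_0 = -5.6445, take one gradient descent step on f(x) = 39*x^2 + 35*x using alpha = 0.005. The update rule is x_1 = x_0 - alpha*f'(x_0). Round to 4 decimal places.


We compute the gradient at x_0 and apply the update.
f'(x) = 78*x + 35
f'(-5.6445) = 78*-5.6445 + 35 = -405.271
x_1 = -5.6445 - 0.005*-405.271 = -3.6181


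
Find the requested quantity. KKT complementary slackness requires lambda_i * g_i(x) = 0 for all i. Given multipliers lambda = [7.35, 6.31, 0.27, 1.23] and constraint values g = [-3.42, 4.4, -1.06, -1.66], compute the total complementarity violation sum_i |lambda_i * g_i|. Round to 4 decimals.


KKT complementary slackness check:
lambda_1 * g_1 = 7.35 * -3.42 = -25.137
lambda_2 * g_2 = 6.31 * 4.4 = 27.764
lambda_3 * g_3 = 0.27 * -1.06 = -0.2862
lambda_4 * g_4 = 1.23 * -1.66 = -2.0418
Total violation = 25.137 + 27.764 + 0.2862 + 2.0418 = 55.229


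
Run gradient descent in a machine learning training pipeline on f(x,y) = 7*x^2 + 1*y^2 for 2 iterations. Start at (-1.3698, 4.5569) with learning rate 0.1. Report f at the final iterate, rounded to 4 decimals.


Gradient descent on f(x,y) = 7*x^2 + 1*y^2.
Starting point: (-1.3698, 4.5569), alpha = 0.1
Step 1: grad_x = 2*7*-1.3698 = -19.1772, grad_y = 2*1*4.5569 = 9.1138
  x_1 = -1.3698 - 0.1*-19.1772 = 0.5479
  y_1 = 4.5569 - 0.1*9.1138 = 3.6455
Step 2: grad_x = 2*7*0.5479 = 7.6709, grad_y = 2*1*3.6455 = 7.291
  x_2 = 0.5479 - 0.1*7.6709 = -0.2192
  y_2 = 3.6455 - 0.1*7.291 = 2.9164
f(-0.2192, 2.9164) = 7*(-0.2192)^2 + 1*2.9164^2 = 8.8417


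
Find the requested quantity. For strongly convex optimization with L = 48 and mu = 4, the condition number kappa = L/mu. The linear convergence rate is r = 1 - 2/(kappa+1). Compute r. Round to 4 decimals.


Step 1: Compute the condition number.
kappa = L/mu = 48/4 = 12.0
Step 2: Compute the convergence rate.
r = 1 - 2/(kappa + 1) = 1 - 2*mu/(L + mu) = (L - mu)/(L + mu) = 44/52 = 0.8462


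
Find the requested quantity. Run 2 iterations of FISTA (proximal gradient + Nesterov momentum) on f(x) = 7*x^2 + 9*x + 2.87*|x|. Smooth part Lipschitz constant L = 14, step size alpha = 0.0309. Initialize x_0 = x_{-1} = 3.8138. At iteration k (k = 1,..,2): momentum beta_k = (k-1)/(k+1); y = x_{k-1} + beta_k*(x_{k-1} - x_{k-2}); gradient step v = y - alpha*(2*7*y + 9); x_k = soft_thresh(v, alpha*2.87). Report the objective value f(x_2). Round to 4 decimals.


FISTA on f(x) = 7*x^2 + 9*x + 2.87*|x|
L = 14, alpha = 0.0309
Iteration 1: beta = 0.0, y = 3.8138 + 0.0*(3.8138 - 3.8138) = 3.8138
  grad(y) = 62.3932, v = y - alpha*grad = 1.8859
  prox(v) = soft_thresh(1.8859, 0.0887) = 1.7972
Iteration 2: beta = 0.3333, y = 1.7972 + 0.3333*(1.7972 - 3.8138) = 1.125
  grad(y) = 24.7494, v = y - alpha*grad = 0.3602
  prox(v) = soft_thresh(0.3602, 0.0887) = 0.2715
f(x_2) = 7*0.2715^2 + 9*0.2715 + 2.87*|0.2715| = 3.739


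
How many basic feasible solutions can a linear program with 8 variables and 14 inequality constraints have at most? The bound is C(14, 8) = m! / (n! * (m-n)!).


Each vertex corresponds to some choice of n active constraints out of m, so the number of vertices is at most C(m, n) = m! / (n!(m-n)!).
m = 14, n = 8
Numerator: 14 * 13 * 12 * 11 * 10 * 9 * 8 * 7
Denominator: 8! = 40320
C(14, 8) = 3003


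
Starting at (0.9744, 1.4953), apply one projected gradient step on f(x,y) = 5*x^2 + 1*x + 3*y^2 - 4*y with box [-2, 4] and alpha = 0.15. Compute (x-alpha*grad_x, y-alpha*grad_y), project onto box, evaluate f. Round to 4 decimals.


Step 1: Compute gradient at (0.9744, 1.4953).
grad_x = 2*5*0.9744 + 1 = 10.744
grad_y = 2*3*1.4953 - 4 = 4.9718
Step 2: Gradient step.
x_raw = 0.9744 - 0.15*10.744 = -0.6372
y_raw = 1.4953 - 0.15*4.9718 = 0.7495
Step 3: Project onto [-2, 4].
x_proj = clip(-0.6372) = -0.6372
y_proj = clip(0.7495) = 0.7495
Step 4: Evaluate f.
f(-0.6372, 0.7495) = 0.0802


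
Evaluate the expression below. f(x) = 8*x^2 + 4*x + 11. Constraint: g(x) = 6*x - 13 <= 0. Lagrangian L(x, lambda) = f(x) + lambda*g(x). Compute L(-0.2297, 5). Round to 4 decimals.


Step 1: Evaluate f(x).
f(-0.2297) = 8*(-0.2297)^2 + 4*(-0.2297) + 11 = 10.5033
Step 2: Evaluate g(x).
g(-0.2297) = 6*-0.2297 - 13 = -14.3782
Step 3: Compute Lagrangian.
L = 10.5033 + 5*-14.3782 = -61.3877


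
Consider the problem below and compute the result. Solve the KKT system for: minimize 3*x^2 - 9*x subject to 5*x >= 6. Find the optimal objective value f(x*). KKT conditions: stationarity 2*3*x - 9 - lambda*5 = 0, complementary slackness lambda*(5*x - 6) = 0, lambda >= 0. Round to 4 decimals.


Step 1: Try lambda = 0 (constraint inactive).
Stationarity: 2*3*x - 9 = 0
x* = 9/(2*3) = 1.5
Check constraint: 5*1.5 = 7.5 >= 6 -- satisfied.
Step 2: Compute optimal value.
f(x*) = 3*1.5^2 - 9*1.5 = -6.75


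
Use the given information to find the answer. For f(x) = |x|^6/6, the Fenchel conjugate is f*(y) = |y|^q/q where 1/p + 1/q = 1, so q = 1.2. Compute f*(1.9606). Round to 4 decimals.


The conjugate exponent q satisfies 1/p + 1/q = 1.
p = 6, so q = 6/(6 - 1) = 1.2
|y|^q = 1.9606^1.2 = 2.2432
f*(1.9606) = 2.2432 / 1.2 = 1.8693


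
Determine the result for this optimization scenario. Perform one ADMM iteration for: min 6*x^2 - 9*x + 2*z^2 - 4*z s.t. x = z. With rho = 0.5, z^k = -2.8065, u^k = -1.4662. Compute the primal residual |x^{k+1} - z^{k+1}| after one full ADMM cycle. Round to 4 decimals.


ADMM iteration with rho = 0.5, z^k = -2.8065, u^k = -1.4662
Step 1: x-update.
Minimize 6*x^2 - 9*x + (0.5/2)*(x + 2.8065 - 1.4662)^2
FOC: (2*6 + 0.5)*x = 9 + 0.5*(-2.8065 + 1.4662)
x^{k+1} = 0.6664
Step 2: z-update.
Minimize 2*z^2 - 4*z + (0.5/2)*(0.6664 - z - 1.4662)^2
FOC: (2*2 + 0.5)*z = 4 + 0.5*(0.6664 - 1.4662)
z^{k+1} = 0.8
Step 3: u-update.
u^{k+1} = -1.4662 + 0.6664 - 0.8 = -1.5998
Step 4: Primal residual = |0.6664 - 0.8| = 0.1336


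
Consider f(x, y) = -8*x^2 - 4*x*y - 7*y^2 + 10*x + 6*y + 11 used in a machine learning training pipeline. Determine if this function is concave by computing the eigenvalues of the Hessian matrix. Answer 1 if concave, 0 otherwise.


The Hessian of f(x,y) = -8*x^2 - 4*x*y - 7*y^2 + 10*x + 6*y + 11 is:
H = [[-16, -4], [-4, -14]]
Trace = -16 - 14 = -30
Determinant = -16*-14 - (-4)^2 = 208
Discriminant = (-30)^2 - 4*208 = 68.0
Eigenvalues: lambda_1 = -19.1231, lambda_2 = -10.8769
The function is concave.

1


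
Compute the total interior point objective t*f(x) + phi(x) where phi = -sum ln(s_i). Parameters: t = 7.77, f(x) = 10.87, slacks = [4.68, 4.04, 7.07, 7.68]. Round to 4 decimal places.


Step 1: Compute log-barrier.
ln values: [1.5433, 1.3962, 1.9559, 2.0386]
phi = -(1.5433 + 1.3962 + 1.9559 + 2.0386) = -6.934
Step 2: Compute augmented objective.
t*f(x) = 7.77*10.87 = 84.4599
Total = 84.4599 - 6.934 = 77.5259


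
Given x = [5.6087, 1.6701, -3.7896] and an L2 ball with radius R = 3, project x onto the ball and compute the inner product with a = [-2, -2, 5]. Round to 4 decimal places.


Step 1: Compute ||x|| (intermediates to 6 decimals).
||x|| = sqrt(5.6087^2 + 1.6701^2 + (-3.7896)^2) = 6.971931
Step 2: Project.
Since ||x|| > R, scale = R/||x|| = 3/6.971931 = 0.430297, proj(x) = scale * x
proj(x) = [2.413407, 0.718639, -1.630654]
Step 3: Dot product.
a^T * proj(x) = -2*2.413407 - 2*0.718639 + 5*(-1.630654) = -14.4174


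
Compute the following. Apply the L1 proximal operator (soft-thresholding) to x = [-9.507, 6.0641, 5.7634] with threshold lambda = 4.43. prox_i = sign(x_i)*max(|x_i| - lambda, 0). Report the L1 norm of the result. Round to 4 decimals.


Soft-thresholding with lambda = 4.43:
prox(-9.507) = sign(-9.507)*max(|-9.507| - 4.43, 0) = -5.077
prox(6.0641) = sign(6.0641)*max(|6.0641| - 4.43, 0) = 1.6341
prox(5.7634) = sign(5.7634)*max(|5.7634| - 4.43, 0) = 1.3334
prox(x) = [-5.077, 1.6341, 1.3334]
||prox(x)||_1 = 5.077 + 1.6341 + 1.3334 = 8.0445


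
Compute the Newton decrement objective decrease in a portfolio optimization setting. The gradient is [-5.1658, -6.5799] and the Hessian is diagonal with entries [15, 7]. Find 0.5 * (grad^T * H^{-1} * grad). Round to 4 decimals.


Step 1: H is diagonal, so H^(-1) * g = [-0.3444, -0.94].
Step 2: g^T H^(-1) g = sum_i g_i^2 / H_ii
  = (-5.1658)^2/15 + (-6.5799)^2/7
  = 1.779 + 6.185 = 7.964
Step 3: Objective decrease = 0.5 * g^T H^(-1) g = 3.982


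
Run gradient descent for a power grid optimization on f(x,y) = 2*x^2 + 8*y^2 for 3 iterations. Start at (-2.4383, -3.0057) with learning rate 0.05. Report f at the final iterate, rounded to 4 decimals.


Gradient descent on f(x,y) = 2*x^2 + 8*y^2.
Starting point: (-2.4383, -3.0057), alpha = 0.05
Step 1: grad_x = 2*2*-2.4383 = -9.7532, grad_y = 2*8*-3.0057 = -48.0912
  x_1 = -2.4383 - 0.05*-9.7532 = -1.9506
  y_1 = -3.0057 - 0.05*-48.0912 = -0.6011
Step 2: grad_x = 2*2*-1.9506 = -7.8026, grad_y = 2*8*-0.6011 = -9.6182
  x_2 = -1.9506 - 0.05*-7.8026 = -1.5605
  y_2 = -0.6011 - 0.05*-9.6182 = -0.1202
Step 3: grad_x = 2*2*-1.5605 = -6.242, grad_y = 2*8*-0.1202 = -1.9236
  x_3 = -1.5605 - 0.05*-6.242 = -1.2484
  y_3 = -0.1202 - 0.05*-1.9236 = -0.024
f(-1.2484, -0.024) = 2*(-1.2484)^2 + 8*(-0.024)^2 = 3.1217


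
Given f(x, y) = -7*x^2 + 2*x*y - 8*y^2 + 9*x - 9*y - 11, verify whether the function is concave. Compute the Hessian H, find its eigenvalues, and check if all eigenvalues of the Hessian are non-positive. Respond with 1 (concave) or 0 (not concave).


The Hessian of f(x,y) = -7*x^2 + 2*x*y - 8*y^2 + 9*x - 9*y - 11 is:
H = [[-14, 2], [2, -16]]
Trace = -14 - 16 = -30
Determinant = -14*-16 - (2)^2 = 220
Discriminant = (-30)^2 - 4*220 = 20.0
Eigenvalues: lambda_1 = -17.2361, lambda_2 = -12.7639
The function is concave.

1


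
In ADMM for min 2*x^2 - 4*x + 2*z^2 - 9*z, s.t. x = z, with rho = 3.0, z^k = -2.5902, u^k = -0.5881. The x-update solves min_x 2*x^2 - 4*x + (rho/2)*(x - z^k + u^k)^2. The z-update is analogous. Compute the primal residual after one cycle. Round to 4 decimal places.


ADMM iteration with rho = 3.0, z^k = -2.5902, u^k = -0.5881
Step 1: x-update.
Minimize 2*x^2 - 4*x + (3.0/2)*(x + 2.5902 - 0.5881)^2
FOC: (2*2 + 3.0)*x = 4 + 3.0*(-2.5902 + 0.5881)
x^{k+1} = -0.2866
Step 2: z-update.
Minimize 2*z^2 - 9*z + (3.0/2)*(-0.2866 - z - 0.5881)^2
FOC: (2*2 + 3.0)*z = 9 + 3.0*(-0.2866 - 0.5881)
z^{k+1} = 0.9108
Step 3: u-update.
u^{k+1} = -0.5881 - 0.2866 - 0.9108 = -1.7856
Step 4: Primal residual = |-0.2866 - 0.9108| = 1.1975


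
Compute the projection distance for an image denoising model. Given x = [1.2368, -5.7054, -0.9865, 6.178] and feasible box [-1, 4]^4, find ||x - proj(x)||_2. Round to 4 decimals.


Project each component onto [-1, 4].
clip(1.2368) = 1.2368, clip(-5.7054) = -1.0, clip(-0.9865) = -0.9865, clip(6.178) = 4.0
Projection = [1.2368, -1.0, -0.9865, 4.0]
Squared diffs: [0.0, 22.1408, 0.0, 4.7437]
Distance = sqrt(26.8845) = 5.185


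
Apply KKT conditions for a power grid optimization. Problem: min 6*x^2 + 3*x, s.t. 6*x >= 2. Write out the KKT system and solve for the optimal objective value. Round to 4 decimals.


Step 1: Try lambda = 0 (constraint inactive).
x_unc = -3/(2*6) = -0.25
Check: 6*-0.25 = -1.5 < 2 -- violated!
Step 2: Constraint must be active: 6*x = 2
x* = 2/6 = 1/3 = 0.3333 (rounded; the exact value 1/3 is used below)
lambda = (2*6*(1/3) + 3)/6 = 1.1667
Step 3: Compute optimal value.
f(x*) = 6*(1/3)^2 + 3*(1/3) = 1.6667


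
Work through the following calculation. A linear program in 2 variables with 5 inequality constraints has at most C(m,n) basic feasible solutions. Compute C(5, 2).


Each vertex corresponds to some choice of n active constraints out of m, so the number of vertices is at most C(m, n) = m! / (n!(m-n)!).
m = 5, n = 2
Numerator: 5 * 4
Denominator: 2! = 2
C(5, 2) = 10


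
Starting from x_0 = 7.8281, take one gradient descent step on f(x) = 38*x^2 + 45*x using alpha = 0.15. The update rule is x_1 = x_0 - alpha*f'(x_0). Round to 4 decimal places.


We compute the gradient at x_0 and apply the update.
f'(x) = 76*x + 45
f'(7.8281) = 76*7.8281 + 45 = 639.9356
x_1 = 7.8281 - 0.15*639.9356 = -88.1622


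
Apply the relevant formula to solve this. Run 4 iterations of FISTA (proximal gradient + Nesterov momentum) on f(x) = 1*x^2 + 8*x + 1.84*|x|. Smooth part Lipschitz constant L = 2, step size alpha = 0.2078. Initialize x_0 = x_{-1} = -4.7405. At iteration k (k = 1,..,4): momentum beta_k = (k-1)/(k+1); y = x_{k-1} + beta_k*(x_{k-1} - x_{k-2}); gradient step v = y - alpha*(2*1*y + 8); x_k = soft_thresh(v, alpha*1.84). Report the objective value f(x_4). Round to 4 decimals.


FISTA on f(x) = 1*x^2 + 8*x + 1.84*|x|
L = 2, alpha = 0.2078
Iteration 1: beta = 0.0, y = -4.7405 + 0.0*(-4.7405 + 4.7405) = -4.7405
  grad(y) = -1.481, v = y - alpha*grad = -4.4327
  prox(v) = soft_thresh(-4.4327, 0.3824) = -4.0504
Iteration 2: beta = 0.3333, y = -4.0504 + 0.3333*(-4.0504 + 4.7405) = -3.8204
  grad(y) = 0.3593, v = y - alpha*grad = -3.895
  prox(v) = soft_thresh(-3.895, 0.3824) = -3.5127
Iteration 3: beta = 0.5, y = -3.5127 + 0.5*(-3.5127 + 4.0504) = -3.2438
  grad(y) = 1.5124, v = y - alpha*grad = -3.5581
  prox(v) = soft_thresh(-3.5581, 0.3824) = -3.1757
Iteration 4: beta = 0.6, y = -3.1757 + 0.6*(-3.1757 + 3.5127) = -2.9736
  grad(y) = 2.0529, v = y - alpha*grad = -3.4001
  prox(v) = soft_thresh(-3.4001, 0.3824) = -3.0178
f(x_4) = 1*(-3.0178)^2 + 8*(-3.0178) + 1.84*|-3.0178| = -9.4825


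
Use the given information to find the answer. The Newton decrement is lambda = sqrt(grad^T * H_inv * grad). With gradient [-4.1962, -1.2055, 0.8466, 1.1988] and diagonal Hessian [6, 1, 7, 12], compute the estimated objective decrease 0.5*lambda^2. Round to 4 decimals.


Step 1: H is diagonal, so H^(-1) * g = [-0.6994, -1.2055, 0.1209, 0.0999].
Step 2: g^T H^(-1) g = sum_i g_i^2 / H_ii
  = (-4.1962)^2/6 + (-1.2055)^2/1 + (0.8466)^2/7 + (1.1988)^2/12
  = 2.9347 + 1.4532 + 0.1024 + 0.1198 = 4.6101
Step 3: Objective decrease = 0.5 * g^T H^(-1) g = 2.305


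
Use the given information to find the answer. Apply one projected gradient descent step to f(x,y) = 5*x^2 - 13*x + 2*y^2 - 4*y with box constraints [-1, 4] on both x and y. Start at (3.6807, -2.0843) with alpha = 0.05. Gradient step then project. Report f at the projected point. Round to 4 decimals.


Step 1: Compute gradient at (3.6807, -2.0843).
grad_x = 2*5*3.6807 - 13 = 23.807
grad_y = 2*2*-2.0843 - 4 = -12.3372
Step 2: Gradient step.
x_raw = 3.6807 - 0.05*23.807 = 2.4904
y_raw = -2.0843 - 0.05*-12.3372 = -1.4674
Step 3: Project onto [-1, 4].
x_proj = clip(2.4904) = 2.4904
y_proj = clip(-1.4674) = -1.0
Step 4: Evaluate f.
f(2.4904, -1.0) = 4.6347


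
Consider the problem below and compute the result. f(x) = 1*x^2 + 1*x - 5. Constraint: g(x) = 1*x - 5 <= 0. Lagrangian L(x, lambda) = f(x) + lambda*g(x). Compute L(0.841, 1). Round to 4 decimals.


Step 1: Evaluate f(x).
f(0.841) = 1*0.841^2 + 1*0.841 - 5 = -3.4517
Step 2: Evaluate g(x).
g(0.841) = 1*0.841 - 5 = -4.159
Step 3: Compute Lagrangian.
L = -3.4517 + 1*-4.159 = -7.6107


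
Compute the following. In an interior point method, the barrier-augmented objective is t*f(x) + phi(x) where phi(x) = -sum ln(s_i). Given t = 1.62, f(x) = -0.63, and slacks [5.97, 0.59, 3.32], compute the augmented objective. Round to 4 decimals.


Step 1: Compute log-barrier.
ln values: [1.7867, -0.5276, 1.2]
phi = -(1.7867 - 0.5276 + 1.2) = -2.4591
Step 2: Compute augmented objective.
t*f(x) = 1.62*-0.63 = -1.0206
Total = -1.0206 - 2.4591 = -3.4797


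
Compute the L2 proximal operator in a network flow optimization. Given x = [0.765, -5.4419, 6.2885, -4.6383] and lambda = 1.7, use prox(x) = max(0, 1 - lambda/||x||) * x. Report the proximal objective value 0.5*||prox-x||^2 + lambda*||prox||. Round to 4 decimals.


Step 1: Compute ||x||.
||x|| = 9.5529
Step 2: Compute scaling factor.
scale = max(0, 1 - 1.7/9.5529) = 0.822
Step 3: prox(x) = [0.6289, -4.4735, 5.1694, -3.8129]
||prox(x)|| = 7.8529
Step 4: Proximal objective.
0.5*||prox-x||^2 = 1.445
lambda*||prox|| = 13.3499
Total = 14.795


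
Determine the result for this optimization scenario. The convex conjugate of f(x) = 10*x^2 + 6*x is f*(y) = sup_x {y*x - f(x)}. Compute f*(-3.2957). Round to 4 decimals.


f*(y) = sup_x {y*x - a*x^2 - b*x} = sup_x {(y-b)*x - a*x^2}
FOC: (y - b) - 2a*x = 0 => x* = (y - b)/(2a)
x* = (-3.2957 - 6)/(2*10) = -0.4648
f*(-3.2957) = (y-b)^2/(4a) = (-3.2957 - 6)^2/(4*10)
= 86.41/40 = 2.1603


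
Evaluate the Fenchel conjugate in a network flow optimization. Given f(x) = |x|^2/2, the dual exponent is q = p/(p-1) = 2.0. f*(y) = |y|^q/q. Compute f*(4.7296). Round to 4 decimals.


The conjugate exponent q satisfies 1/p + 1/q = 1.
p = 2, so q = 2/(2 - 1) = 2.0
|y|^q = 4.7296^2.0 = 22.3691
f*(4.7296) = 22.3691 / 2.0 = 11.1846


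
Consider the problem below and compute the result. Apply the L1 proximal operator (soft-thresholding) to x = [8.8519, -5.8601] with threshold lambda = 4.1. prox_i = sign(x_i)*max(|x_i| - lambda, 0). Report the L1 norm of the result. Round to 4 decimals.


Soft-thresholding with lambda = 4.1:
prox(8.8519) = sign(8.8519)*max(|8.8519| - 4.1, 0) = 4.7519
prox(-5.8601) = sign(-5.8601)*max(|-5.8601| - 4.1, 0) = -1.7601
prox(x) = [4.7519, -1.7601]
||prox(x)||_1 = 4.7519 + 1.7601 = 6.512


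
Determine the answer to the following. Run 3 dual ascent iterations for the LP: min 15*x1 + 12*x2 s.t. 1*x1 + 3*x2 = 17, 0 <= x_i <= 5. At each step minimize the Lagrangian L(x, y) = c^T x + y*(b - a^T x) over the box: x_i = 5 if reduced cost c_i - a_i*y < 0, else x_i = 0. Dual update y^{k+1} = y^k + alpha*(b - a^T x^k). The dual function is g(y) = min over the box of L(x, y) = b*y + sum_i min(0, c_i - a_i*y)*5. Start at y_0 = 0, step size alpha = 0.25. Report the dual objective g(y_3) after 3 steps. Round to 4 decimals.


Dual ascent for LP: min 15*x1 + 12*x2, 1*x1 + 3*x2 = 17, 0 <= x_i <= 5
Step 1: y^k = 0.0, reduced costs: (15.0, 12.0)
  x^k = (0.0, 0.0), subgradient = b - a^T x = 17.0
  y^{k+1} = 0.0 + 0.25*17.0 = 4.25
Step 2: y^k = 4.25, reduced costs: (10.75, -0.75)
  x^k = (0.0, 5.0), subgradient = b - a^T x = 2.0
  y^{k+1} = 4.25 + 0.25*2.0 = 4.75
Step 3: y^k = 4.75, reduced costs: (10.25, -2.25)
  x^k = (0.0, 5.0), subgradient = b - a^T x = 2.0
  y^{k+1} = 4.75 + 0.25*2.0 = 5.25
Dual objective at y_3 = 5.25: reduced costs (9.75, -3.75), box minimizer x = (0.0, 5.0)
g(y_3) = b*y + (c1 - a1*y)*x1 + (c2 - a2*y)*x2 = 17*5.25 + 9.75*0.0 + (-3.75)*5.0 = 89.25 + 0.0 - 18.75 = 70.5


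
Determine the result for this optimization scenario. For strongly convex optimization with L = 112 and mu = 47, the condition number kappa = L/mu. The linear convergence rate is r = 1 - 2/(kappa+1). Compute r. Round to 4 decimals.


Step 1: Compute the condition number.
kappa = L/mu = 112/47 = 2.383
Step 2: Compute the convergence rate.
r = 1 - 2/(kappa + 1) = 1 - 2*mu/(L + mu) = (L - mu)/(L + mu) = 65/159 = 0.4088


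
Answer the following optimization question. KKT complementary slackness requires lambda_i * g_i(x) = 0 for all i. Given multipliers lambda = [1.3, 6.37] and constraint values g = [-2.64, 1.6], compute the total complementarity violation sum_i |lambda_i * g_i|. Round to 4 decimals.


KKT complementary slackness check:
lambda_1 * g_1 = 1.3 * -2.64 = -3.432
lambda_2 * g_2 = 6.37 * 1.6 = 10.192
Total violation = 3.432 + 10.192 = 13.624


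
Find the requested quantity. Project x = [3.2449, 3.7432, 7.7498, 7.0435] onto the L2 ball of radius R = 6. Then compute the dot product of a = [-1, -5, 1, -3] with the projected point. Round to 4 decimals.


Step 1: Compute ||x|| (intermediates to 6 decimals).
||x|| = sqrt(3.2449^2 + 3.7432^2 + 7.7498^2 + 7.0435^2) = 11.584956
Step 2: Project.
Since ||x|| > R, scale = R/||x|| = 6/11.584956 = 0.517913, proj(x) = scale * x
proj(x) = [1.680576, 1.938652, 4.013722, 3.64792]
Step 3: Dot product.
a^T * proj(x) = -1*1.680576 - 5*1.938652 + 1*4.013722 - 3*3.64792 = -18.3039


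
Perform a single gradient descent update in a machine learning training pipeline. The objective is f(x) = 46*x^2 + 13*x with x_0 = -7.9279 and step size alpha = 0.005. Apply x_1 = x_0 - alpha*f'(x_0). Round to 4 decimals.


We compute the gradient at x_0 and apply the update.
f'(x) = 92*x + 13
f'(-7.9279) = 92*-7.9279 + 13 = -716.3668
x_1 = -7.9279 - 0.005*-716.3668 = -4.3461


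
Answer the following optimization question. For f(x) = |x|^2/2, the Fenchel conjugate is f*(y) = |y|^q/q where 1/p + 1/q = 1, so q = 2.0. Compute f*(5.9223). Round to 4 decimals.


The conjugate exponent q satisfies 1/p + 1/q = 1.
p = 2, so q = 2/(2 - 1) = 2.0
|y|^q = 5.9223^2.0 = 35.0736
f*(5.9223) = 35.0736 / 2.0 = 17.5368


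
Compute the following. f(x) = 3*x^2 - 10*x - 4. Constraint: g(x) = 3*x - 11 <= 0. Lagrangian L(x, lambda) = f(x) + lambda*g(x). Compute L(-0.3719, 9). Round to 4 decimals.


Step 1: Evaluate f(x).
f(-0.3719) = 3*(-0.3719)^2 - 10*(-0.3719) - 4 = 0.1339
Step 2: Evaluate g(x).
g(-0.3719) = 3*-0.3719 - 11 = -12.1157
Step 3: Compute Lagrangian.
L = 0.1339 + 9*-12.1157 = -108.9074


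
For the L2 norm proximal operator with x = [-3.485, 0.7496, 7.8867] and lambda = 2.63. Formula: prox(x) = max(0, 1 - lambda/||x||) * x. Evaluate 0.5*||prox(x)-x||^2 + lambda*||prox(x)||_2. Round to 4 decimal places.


Step 1: Compute ||x||.
||x|| = 8.6549
Step 2: Compute scaling factor.
scale = max(0, 1 - 2.63/8.6549) = 0.6961
Step 3: prox(x) = [-2.426, 0.5218, 5.4901]
||prox(x)|| = 6.0249
Step 4: Proximal objective.
0.5*||prox-x||^2 = 3.4585
lambda*||prox|| = 15.8455
Total = 19.3039


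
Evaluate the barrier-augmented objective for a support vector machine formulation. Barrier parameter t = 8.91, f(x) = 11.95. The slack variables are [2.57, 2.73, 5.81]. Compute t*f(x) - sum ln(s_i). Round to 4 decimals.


Step 1: Compute log-barrier.
ln values: [0.9439, 1.0043, 1.7596]
phi = -(0.9439 + 1.0043 + 1.7596) = -3.7078
Step 2: Compute augmented objective.
t*f(x) = 8.91*11.95 = 106.4745
Total = 106.4745 - 3.7078 = 102.7667


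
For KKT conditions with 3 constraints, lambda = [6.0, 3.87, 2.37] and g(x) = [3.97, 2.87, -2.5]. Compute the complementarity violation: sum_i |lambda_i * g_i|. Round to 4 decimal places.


KKT complementary slackness check:
lambda_1 * g_1 = 6.0 * 3.97 = 23.82
lambda_2 * g_2 = 3.87 * 2.87 = 11.1069
lambda_3 * g_3 = 2.37 * -2.5 = -5.925
Total violation = 23.82 + 11.1069 + 5.925 = 40.8519


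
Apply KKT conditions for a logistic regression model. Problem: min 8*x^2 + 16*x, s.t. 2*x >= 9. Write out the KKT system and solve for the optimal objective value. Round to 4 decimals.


Step 1: Try lambda = 0 (constraint inactive).
x_unc = -16/(2*8) = -1.0
Check: 2*-1.0 = -2.0 < 9 -- violated!
Step 2: Constraint must be active: 2*x = 9
x* = 9/2 = 4.5
lambda = (2*8*4.5 + 16)/2 = 44.0
Step 3: Compute optimal value.
f(x*) = 8*4.5^2 + 16*4.5 = 234.0


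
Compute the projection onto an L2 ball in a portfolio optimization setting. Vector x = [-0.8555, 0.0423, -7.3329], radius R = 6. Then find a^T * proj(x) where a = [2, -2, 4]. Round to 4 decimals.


Step 1: Compute ||x|| (intermediates to 6 decimals).
||x|| = sqrt((-0.8555)^2 + 0.0423^2 + (-7.3329)^2) = 7.382756
Step 2: Project.
Since ||x|| > R, scale = R/||x|| = 6/7.382756 = 0.812705, proj(x) = scale * x
proj(x) = [-0.695269, 0.034377, -5.959484]
Step 3: Dot product.
a^T * proj(x) = 2*(-0.695269) - 2*0.034377 + 4*(-5.959484) = -25.2972


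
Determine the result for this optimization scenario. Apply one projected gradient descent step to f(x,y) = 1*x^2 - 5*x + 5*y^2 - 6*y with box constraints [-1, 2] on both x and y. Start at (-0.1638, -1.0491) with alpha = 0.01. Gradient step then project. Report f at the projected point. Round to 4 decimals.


Step 1: Compute gradient at (-0.1638, -1.0491).
grad_x = 2*1*-0.1638 - 5 = -5.3276
grad_y = 2*5*-1.0491 - 6 = -16.491
Step 2: Gradient step.
x_raw = -0.1638 - 0.01*-5.3276 = -0.1105
y_raw = -1.0491 - 0.01*-16.491 = -0.8842
Step 3: Project onto [-1, 2].
x_proj = clip(-0.1105) = -0.1105
y_proj = clip(-0.8842) = -0.8842
Step 4: Evaluate f.
f(-0.1105, -0.8842) = 9.7789


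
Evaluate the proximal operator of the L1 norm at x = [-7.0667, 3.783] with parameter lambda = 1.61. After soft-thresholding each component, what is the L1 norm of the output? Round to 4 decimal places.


Soft-thresholding with lambda = 1.61:
prox(-7.0667) = sign(-7.0667)*max(|-7.0667| - 1.61, 0) = -5.4567
prox(3.783) = sign(3.783)*max(|3.783| - 1.61, 0) = 2.173
prox(x) = [-5.4567, 2.173]
||prox(x)||_1 = 5.4567 + 2.173 = 7.6297


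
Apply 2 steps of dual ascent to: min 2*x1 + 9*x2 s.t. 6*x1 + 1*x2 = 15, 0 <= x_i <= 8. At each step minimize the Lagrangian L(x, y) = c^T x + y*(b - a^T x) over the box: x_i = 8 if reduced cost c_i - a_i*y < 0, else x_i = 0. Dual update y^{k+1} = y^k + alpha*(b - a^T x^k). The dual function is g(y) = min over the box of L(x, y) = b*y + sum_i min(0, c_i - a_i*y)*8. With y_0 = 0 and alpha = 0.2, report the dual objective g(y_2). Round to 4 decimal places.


Dual ascent for LP: min 2*x1 + 9*x2, 6*x1 + 1*x2 = 15, 0 <= x_i <= 8
Step 1: y^k = 0.0, reduced costs: (2.0, 9.0)
  x^k = (0.0, 0.0), subgradient = b - a^T x = 15.0
  y^{k+1} = 0.0 + 0.2*15.0 = 3.0
Step 2: y^k = 3.0, reduced costs: (-16.0, 6.0)
  x^k = (8.0, 0.0), subgradient = b - a^T x = -33.0
  y^{k+1} = 3.0 + 0.2*-33.0 = -3.6
Dual objective at y_2 = -3.6: reduced costs (23.6, 12.6), box minimizer x = (0.0, 0.0)
g(y_2) = b*y + (c1 - a1*y)*x1 + (c2 - a2*y)*x2 = 15*(-3.6) + 23.6*0.0 + 12.6*0.0 = -54.0 + 0.0 + 0.0 = -54.0


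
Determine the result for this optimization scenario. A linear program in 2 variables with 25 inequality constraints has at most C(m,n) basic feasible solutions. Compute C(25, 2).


Each vertex corresponds to some choice of n active constraints out of m, so the number of vertices is at most C(m, n) = m! / (n!(m-n)!).
m = 25, n = 2
Numerator: 25 * 24
Denominator: 2! = 2
C(25, 2) = 300


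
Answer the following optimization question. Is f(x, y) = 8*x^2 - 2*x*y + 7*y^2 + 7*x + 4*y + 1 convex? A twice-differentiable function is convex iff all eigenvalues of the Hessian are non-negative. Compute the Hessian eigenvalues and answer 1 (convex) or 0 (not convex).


The Hessian of f(x,y) = 8*x^2 - 2*x*y + 7*y^2 + 7*x + 4*y + 1 is:
H = [[16, -2], [-2, 14]]
Trace = 16 + 14 = 30
Determinant = 16*14 - (-2)^2 = 220
Discriminant = (30)^2 - 4*220 = 20.0
Eigenvalues: lambda_1 = 12.7639, lambda_2 = 17.2361
The function is convex.

1


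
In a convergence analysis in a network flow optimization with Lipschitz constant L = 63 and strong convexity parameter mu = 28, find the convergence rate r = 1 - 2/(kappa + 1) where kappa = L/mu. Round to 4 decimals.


Step 1: Compute the condition number.
kappa = L/mu = 63/28 = 2.25
Step 2: Compute the convergence rate.
r = 1 - 2/(kappa + 1) = 1 - 2*mu/(L + mu) = (L - mu)/(L + mu) = 35/91 = 0.3846


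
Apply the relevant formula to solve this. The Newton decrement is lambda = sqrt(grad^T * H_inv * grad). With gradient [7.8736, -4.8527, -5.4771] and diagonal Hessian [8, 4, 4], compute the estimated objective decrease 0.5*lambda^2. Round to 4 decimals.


Step 1: H is diagonal, so H^(-1) * g = [0.9842, -1.2132, -1.3693].
Step 2: g^T H^(-1) g = sum_i g_i^2 / H_ii
  = (7.8736)^2/8 + (-4.8527)^2/4 + (-5.4771)^2/4
  = 7.7492 + 5.8872 + 7.4997 = 21.136
Step 3: Objective decrease = 0.5 * g^T H^(-1) g = 10.568


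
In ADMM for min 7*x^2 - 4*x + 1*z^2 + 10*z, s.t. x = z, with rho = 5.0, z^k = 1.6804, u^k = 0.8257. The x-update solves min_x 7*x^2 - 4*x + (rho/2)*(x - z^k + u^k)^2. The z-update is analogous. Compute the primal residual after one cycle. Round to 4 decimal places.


ADMM iteration with rho = 5.0, z^k = 1.6804, u^k = 0.8257
Step 1: x-update.
Minimize 7*x^2 - 4*x + (5.0/2)*(x - 1.6804 + 0.8257)^2
FOC: (2*7 + 5.0)*x = 4 + 5.0*(1.6804 - 0.8257)
x^{k+1} = 0.4354
Step 2: z-update.
Minimize 1*z^2 + 10*z + (5.0/2)*(0.4354 - z + 0.8257)^2
FOC: (2*1 + 5.0)*z = -10 + 5.0*(0.4354 + 0.8257)
z^{k+1} = -0.5278
Step 3: u-update.
u^{k+1} = 0.8257 + 0.4354 + 0.5278 = 1.7889
Step 4: Primal residual = |0.4354 + 0.5278| = 0.9632


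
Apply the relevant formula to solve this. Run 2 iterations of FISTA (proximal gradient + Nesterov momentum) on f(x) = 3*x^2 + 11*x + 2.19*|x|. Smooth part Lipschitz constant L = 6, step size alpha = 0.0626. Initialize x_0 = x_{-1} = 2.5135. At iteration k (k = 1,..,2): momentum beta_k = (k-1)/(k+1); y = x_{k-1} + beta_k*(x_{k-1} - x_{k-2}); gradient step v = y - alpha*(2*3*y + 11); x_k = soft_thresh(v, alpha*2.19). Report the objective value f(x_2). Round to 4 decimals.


FISTA on f(x) = 3*x^2 + 11*x + 2.19*|x|
L = 6, alpha = 0.0626
Iteration 1: beta = 0.0, y = 2.5135 + 0.0*(2.5135 - 2.5135) = 2.5135
  grad(y) = 26.081, v = y - alpha*grad = 0.8808
  prox(v) = soft_thresh(0.8808, 0.1371) = 0.7437
Iteration 2: beta = 0.3333, y = 0.7437 + 0.3333*(0.7437 - 2.5135) = 0.1538
  grad(y) = 11.9229, v = y - alpha*grad = -0.5926
  prox(v) = soft_thresh(-0.5926, 0.1371) = -0.4555
f(x_2) = 3*(-0.4555)^2 + 11*(-0.4555) + 2.19*|-0.4555| = -3.3903


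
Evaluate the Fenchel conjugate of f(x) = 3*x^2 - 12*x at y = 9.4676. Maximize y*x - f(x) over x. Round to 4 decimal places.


f*(y) = sup_x {y*x - a*x^2 - b*x} = sup_x {(y-b)*x - a*x^2}
FOC: (y - b) - 2a*x = 0 => x* = (y - b)/(2a)
x* = (9.4676 + 12)/(2*3) = 3.5779
f*(9.4676) = (y-b)^2/(4a) = (9.4676 + 12)^2/(4*3)
= 460.8578/12 = 38.4048


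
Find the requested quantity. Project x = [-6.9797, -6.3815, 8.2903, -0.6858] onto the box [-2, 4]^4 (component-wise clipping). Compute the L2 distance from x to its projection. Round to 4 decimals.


Project each component onto [-2, 4].
clip(-6.9797) = -2.0, clip(-6.3815) = -2.0, clip(8.2903) = 4.0, clip(-0.6858) = -0.6858
Projection = [-2.0, -2.0, 4.0, -0.6858]
Squared diffs: [24.7974, 19.1975, 18.4067, 0.0]
Distance = sqrt(62.4016) = 7.8995


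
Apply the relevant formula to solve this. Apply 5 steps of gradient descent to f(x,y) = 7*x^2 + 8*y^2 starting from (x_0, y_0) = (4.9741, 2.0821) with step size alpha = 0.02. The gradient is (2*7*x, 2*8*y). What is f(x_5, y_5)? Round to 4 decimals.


Gradient descent on f(x,y) = 7*x^2 + 8*y^2.
Starting point: (4.9741, 2.0821), alpha = 0.02
Step 1: grad_x = 2*7*4.9741 = 69.6374, grad_y = 2*8*2.0821 = 33.3136
  x_1 = 4.9741 - 0.02*69.6374 = 3.5814
  y_1 = 2.0821 - 0.02*33.3136 = 1.4158
Step 2: grad_x = 2*7*3.5814 = 50.1389, grad_y = 2*8*1.4158 = 22.6532
  x_2 = 3.5814 - 0.02*50.1389 = 2.5786
  y_2 = 1.4158 - 0.02*22.6532 = 0.9628
Step 3: grad_x = 2*7*2.5786 = 36.1, grad_y = 2*8*0.9628 = 15.4042
  x_3 = 2.5786 - 0.02*36.1 = 1.8566
  y_3 = 0.9628 - 0.02*15.4042 = 0.6547
Step 4: grad_x = 2*7*1.8566 = 25.992, grad_y = 2*8*0.6547 = 10.4749
  x_4 = 1.8566 - 0.02*25.992 = 1.3367
  y_4 = 0.6547 - 0.02*10.4749 = 0.4452
Step 5: grad_x = 2*7*1.3367 = 18.7143, grad_y = 2*8*0.4452 = 7.1229
  x_5 = 1.3367 - 0.02*18.7143 = 0.9624
  y_5 = 0.4452 - 0.02*7.1229 = 0.3027
f(0.9624, 0.3027) = 7*0.9624^2 + 8*0.3027^2 = 7.2173


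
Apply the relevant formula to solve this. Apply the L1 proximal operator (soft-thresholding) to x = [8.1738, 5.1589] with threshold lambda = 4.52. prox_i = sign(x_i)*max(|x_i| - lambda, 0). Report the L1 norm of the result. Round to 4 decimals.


Soft-thresholding with lambda = 4.52:
prox(8.1738) = sign(8.1738)*max(|8.1738| - 4.52, 0) = 3.6538
prox(5.1589) = sign(5.1589)*max(|5.1589| - 4.52, 0) = 0.6389
prox(x) = [3.6538, 0.6389]
||prox(x)||_1 = 3.6538 + 0.6389 = 4.2927


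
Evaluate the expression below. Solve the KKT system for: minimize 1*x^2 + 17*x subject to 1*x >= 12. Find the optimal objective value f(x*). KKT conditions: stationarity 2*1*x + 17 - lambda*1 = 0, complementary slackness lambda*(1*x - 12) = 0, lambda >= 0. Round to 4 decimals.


Step 1: Try lambda = 0 (constraint inactive).
x_unc = -17/(2*1) = -8.5
Check: 1*-8.5 = -8.5 < 12 -- violated!
Step 2: Constraint must be active: 1*x = 12
x* = 12/1 = 12.0
lambda = (2*1*12.0 + 17)/1 = 41.0
Step 3: Compute optimal value.
f(x*) = 1*12.0^2 + 17*12.0 = 348.0


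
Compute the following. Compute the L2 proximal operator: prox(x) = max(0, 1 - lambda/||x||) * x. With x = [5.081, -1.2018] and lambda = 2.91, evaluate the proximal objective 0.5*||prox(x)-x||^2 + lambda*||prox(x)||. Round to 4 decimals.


Step 1: Compute ||x||.
||x|| = 5.2212
Step 2: Compute scaling factor.
scale = max(0, 1 - 2.91/5.2212) = 0.4427
Step 3: prox(x) = [2.2491, -0.532]
||prox(x)|| = 2.3112
Step 4: Proximal objective.
0.5*||prox-x||^2 = 4.2341
lambda*||prox|| = 6.7256
Total = 10.9596


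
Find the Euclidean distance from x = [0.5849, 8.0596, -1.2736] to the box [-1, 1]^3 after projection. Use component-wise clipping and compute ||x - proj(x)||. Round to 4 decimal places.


Project each component onto [-1, 1].
clip(0.5849) = 0.5849, clip(8.0596) = 1.0, clip(-1.2736) = -1.0
Projection = [0.5849, 1.0, -1.0]
Squared diffs: [0.0, 49.838, 0.0749]
Distance = sqrt(49.9129) = 7.0649


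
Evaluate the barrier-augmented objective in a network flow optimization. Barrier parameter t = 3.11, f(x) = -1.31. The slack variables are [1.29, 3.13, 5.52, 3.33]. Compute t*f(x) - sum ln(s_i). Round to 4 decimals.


Step 1: Compute log-barrier.
ln values: [0.2546, 1.141, 1.7084, 1.203]
phi = -(0.2546 + 1.141 + 1.7084 + 1.203) = -4.307
Step 2: Compute augmented objective.
t*f(x) = 3.11*-1.31 = -4.0741
Total = -4.0741 - 4.307 = -8.3811


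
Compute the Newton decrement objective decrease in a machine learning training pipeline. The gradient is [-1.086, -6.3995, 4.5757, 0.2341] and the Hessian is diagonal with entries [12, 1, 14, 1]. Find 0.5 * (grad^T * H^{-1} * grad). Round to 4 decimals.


Step 1: H is diagonal, so H^(-1) * g = [-0.0905, -6.3995, 0.3268, 0.2341].
Step 2: g^T H^(-1) g = sum_i g_i^2 / H_ii
  = (-1.086)^2/12 + (-6.3995)^2/1 + (4.5757)^2/14 + (0.2341)^2/1
  = 0.0983 + 40.9536 + 1.4955 + 0.0548 = 42.6022
Step 3: Objective decrease = 0.5 * g^T H^(-1) g = 21.3011


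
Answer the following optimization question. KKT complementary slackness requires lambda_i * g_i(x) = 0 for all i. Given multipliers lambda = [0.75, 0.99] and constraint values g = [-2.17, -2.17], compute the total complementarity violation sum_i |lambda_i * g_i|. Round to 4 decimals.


KKT complementary slackness check:
lambda_1 * g_1 = 0.75 * -2.17 = -1.6275
lambda_2 * g_2 = 0.99 * -2.17 = -2.1483
Total violation = 1.6275 + 2.1483 = 3.7758


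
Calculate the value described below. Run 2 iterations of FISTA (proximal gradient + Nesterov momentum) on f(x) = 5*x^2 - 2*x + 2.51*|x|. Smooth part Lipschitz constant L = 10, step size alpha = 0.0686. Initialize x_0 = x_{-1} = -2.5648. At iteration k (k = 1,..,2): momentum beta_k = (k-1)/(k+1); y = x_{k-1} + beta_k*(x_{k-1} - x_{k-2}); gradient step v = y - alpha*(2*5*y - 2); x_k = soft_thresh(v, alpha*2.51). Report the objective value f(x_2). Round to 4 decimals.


FISTA on f(x) = 5*x^2 - 2*x + 2.51*|x|
L = 10, alpha = 0.0686
Iteration 1: beta = 0.0, y = -2.5648 + 0.0*(-2.5648 + 2.5648) = -2.5648
  grad(y) = -27.648, v = y - alpha*grad = -0.6681
  prox(v) = soft_thresh(-0.6681, 0.1722) = -0.496
Iteration 2: beta = 0.3333, y = -0.496 + 0.3333*(-0.496 + 2.5648) = 0.1937
  grad(y) = -0.0635, v = y - alpha*grad = 0.198
  prox(v) = soft_thresh(0.198, 0.1722) = 0.0258
f(x_2) = 5*0.0258^2 - 2*0.0258 + 2.51*|0.0258| = 0.0165


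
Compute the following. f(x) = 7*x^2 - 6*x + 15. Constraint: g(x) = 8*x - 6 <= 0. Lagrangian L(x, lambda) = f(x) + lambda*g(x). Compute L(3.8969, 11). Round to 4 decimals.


Step 1: Evaluate f(x).
f(3.8969) = 7*3.8969^2 - 6*3.8969 + 15 = 97.9194
Step 2: Evaluate g(x).
g(3.8969) = 8*3.8969 - 6 = 25.1752
Step 3: Compute Lagrangian.
L = 97.9194 + 11*25.1752 = 374.8466


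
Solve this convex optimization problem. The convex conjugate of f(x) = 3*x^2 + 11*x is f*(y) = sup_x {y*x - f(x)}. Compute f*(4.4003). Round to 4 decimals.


f*(y) = sup_x {y*x - a*x^2 - b*x} = sup_x {(y-b)*x - a*x^2}
FOC: (y - b) - 2a*x = 0 => x* = (y - b)/(2a)
x* = (4.4003 - 11)/(2*3) = -1.1
f*(4.4003) = (y-b)^2/(4a) = (4.4003 - 11)^2/(4*3)
= 43.556/12 = 3.6297


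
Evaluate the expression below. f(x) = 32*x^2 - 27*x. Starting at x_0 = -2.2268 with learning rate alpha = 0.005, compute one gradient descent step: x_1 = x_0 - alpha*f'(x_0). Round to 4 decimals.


We compute the gradient at x_0 and apply the update.
f'(x) = 64*x - 27
f'(-2.2268) = 64*-2.2268 - 27 = -169.5152
x_1 = -2.2268 - 0.005*-169.5152 = -1.3792


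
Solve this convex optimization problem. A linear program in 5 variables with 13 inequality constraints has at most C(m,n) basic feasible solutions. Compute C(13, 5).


Each vertex corresponds to some choice of n active constraints out of m, so the number of vertices is at most C(m, n) = m! / (n!(m-n)!).
m = 13, n = 5
Numerator: 13 * 12 * 11 * 10 * 9
Denominator: 5! = 120
C(13, 5) = 1287


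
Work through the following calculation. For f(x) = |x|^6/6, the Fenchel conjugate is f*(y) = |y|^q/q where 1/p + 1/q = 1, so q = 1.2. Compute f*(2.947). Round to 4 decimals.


The conjugate exponent q satisfies 1/p + 1/q = 1.
p = 6, so q = 6/(6 - 1) = 1.2
|y|^q = 2.947^1.2 = 3.6581
f*(2.947) = 3.6581 / 1.2 = 3.0484
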